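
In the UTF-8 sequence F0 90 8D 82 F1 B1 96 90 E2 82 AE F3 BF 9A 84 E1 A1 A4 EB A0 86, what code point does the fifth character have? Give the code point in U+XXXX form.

U+1864

Offset 0: leading byte 0xF0 = 11110000 → 4-byte char #1 = F0 90 8D 82.
Offset 4: leading byte 0xF1 = 11110001 → 4-byte char #2 = F1 B1 96 90.
Offset 8: leading byte 0xE2 = 11100010 → 3-byte char #3 = E2 82 AE.
Offset 11: leading byte 0xF3 = 11110011 → 4-byte char #4 = F3 BF 9A 84.
Offset 15: leading byte 0xE1 = 11100001 → 3-byte char #5 = E1 A1 A4.
Leading byte 0xE1 = 11100001 matches 1110xxxx → 3-byte sequence.
Byte 1: 0xE1 = 11100001, payload 0001 (4 bits).
Byte 2: 0xA1 = 10100001 (10xxxxxx ✓), payload 100001.
Byte 3: 0xA4 = 10100100 (10xxxxxx ✓), payload 100100.
Concatenate: 0001100001100100 = 0x1864 (16 bits → U+1864).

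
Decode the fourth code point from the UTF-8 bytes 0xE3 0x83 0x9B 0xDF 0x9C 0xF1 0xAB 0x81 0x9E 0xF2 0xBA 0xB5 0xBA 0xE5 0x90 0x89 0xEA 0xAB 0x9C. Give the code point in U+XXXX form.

U+BAD7A

Offset 0: leading byte 0xE3 = 11100011 → 3-byte char #1 = E3 83 9B.
Offset 3: leading byte 0xDF = 11011111 → 2-byte char #2 = DF 9C.
Offset 5: leading byte 0xF1 = 11110001 → 4-byte char #3 = F1 AB 81 9E.
Offset 9: leading byte 0xF2 = 11110010 → 4-byte char #4 = F2 BA B5 BA.
Leading byte 0xF2 = 11110010 matches 11110xxx → 4-byte sequence.
Byte 1: 0xF2 = 11110010, payload 010 (3 bits).
Byte 2: 0xBA = 10111010 (10xxxxxx ✓), payload 111010.
Byte 3: 0xB5 = 10110101 (10xxxxxx ✓), payload 110101.
Byte 4: 0xBA = 10111010 (10xxxxxx ✓), payload 111010.
Concatenate: 010111010110101111010 = 0xBAD7A (21 bits → U+BAD7A).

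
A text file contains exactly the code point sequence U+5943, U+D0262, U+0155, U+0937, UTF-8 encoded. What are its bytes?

U+5943: 3-byte form → E5 A5 83.
U+D0262: 4-byte form → F3 90 89 A2.
U+0155: 2-byte form → C5 95.
U+0937: 3-byte form → E0 A4 B7.
Concatenated (12 bytes): E5 A5 83 F3 90 89 A2 C5 95 E0 A4 B7.

E5 A5 83 F3 90 89 A2 C5 95 E0 A4 B7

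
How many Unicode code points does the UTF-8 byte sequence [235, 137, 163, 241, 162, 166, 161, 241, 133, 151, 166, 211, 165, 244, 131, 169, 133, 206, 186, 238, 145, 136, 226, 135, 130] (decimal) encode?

Byte at offset 0: 0xEB = 11101011 → 3-byte char (#1). Advance 3.
Byte at offset 3: 0xF1 = 11110001 → 4-byte char (#2). Advance 4.
Byte at offset 7: 0xF1 = 11110001 → 4-byte char (#3). Advance 4.
Byte at offset 11: 0xD3 = 11010011 → 2-byte char (#4). Advance 2.
Byte at offset 13: 0xF4 = 11110100 → 4-byte char (#5). Advance 4.
Byte at offset 17: 0xCE = 11001110 → 2-byte char (#6). Advance 2.
Byte at offset 19: 0xEE = 11101110 → 3-byte char (#7). Advance 3.
Byte at offset 22: 0xE2 = 11100010 → 3-byte char (#8). Advance 3.
Reached end at offset 25 after 8 code points.

8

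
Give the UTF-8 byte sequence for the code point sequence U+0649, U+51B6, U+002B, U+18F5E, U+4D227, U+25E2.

U+0649: 2-byte form → D9 89.
U+51B6: 3-byte form → E5 86 B6.
U+002B: 1-byte form → 2B.
U+18F5E: 4-byte form → F0 98 BD 9E.
U+4D227: 4-byte form → F1 8D 88 A7.
U+25E2: 3-byte form → E2 97 A2.
Concatenated (17 bytes): D9 89 E5 86 B6 2B F0 98 BD 9E F1 8D 88 A7 E2 97 A2.

D9 89 E5 86 B6 2B F0 98 BD 9E F1 8D 88 A7 E2 97 A2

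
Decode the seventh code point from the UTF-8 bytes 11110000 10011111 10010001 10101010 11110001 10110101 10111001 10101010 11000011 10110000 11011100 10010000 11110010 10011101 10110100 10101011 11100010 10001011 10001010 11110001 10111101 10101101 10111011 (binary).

Offset 0: leading byte 0xF0 = 11110000 → 4-byte char #1 = F0 9F 91 AA.
Offset 4: leading byte 0xF1 = 11110001 → 4-byte char #2 = F1 B5 B9 AA.
Offset 8: leading byte 0xC3 = 11000011 → 2-byte char #3 = C3 B0.
Offset 10: leading byte 0xDC = 11011100 → 2-byte char #4 = DC 90.
Offset 12: leading byte 0xF2 = 11110010 → 4-byte char #5 = F2 9D B4 AB.
Offset 16: leading byte 0xE2 = 11100010 → 3-byte char #6 = E2 8B 8A.
Offset 19: leading byte 0xF1 = 11110001 → 4-byte char #7 = F1 BD AD BB.
Leading byte 0xF1 = 11110001 matches 11110xxx → 4-byte sequence.
Byte 1: 0xF1 = 11110001, payload 001 (3 bits).
Byte 2: 0xBD = 10111101 (10xxxxxx ✓), payload 111101.
Byte 3: 0xAD = 10101101 (10xxxxxx ✓), payload 101101.
Byte 4: 0xBB = 10111011 (10xxxxxx ✓), payload 111011.
Concatenate: 001111101101101111011 = 0x7DB7B (21 bits → U+7DB7B).

U+7DB7B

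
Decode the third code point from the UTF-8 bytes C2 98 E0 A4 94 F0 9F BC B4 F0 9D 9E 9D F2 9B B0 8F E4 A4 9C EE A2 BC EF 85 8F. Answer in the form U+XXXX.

Offset 0: leading byte 0xC2 = 11000010 → 2-byte char #1 = C2 98.
Offset 2: leading byte 0xE0 = 11100000 → 3-byte char #2 = E0 A4 94.
Offset 5: leading byte 0xF0 = 11110000 → 4-byte char #3 = F0 9F BC B4.
Leading byte 0xF0 = 11110000 matches 11110xxx → 4-byte sequence.
Byte 1: 0xF0 = 11110000, payload 000 (3 bits).
Byte 2: 0x9F = 10011111 (10xxxxxx ✓), payload 011111.
Byte 3: 0xBC = 10111100 (10xxxxxx ✓), payload 111100.
Byte 4: 0xB4 = 10110100 (10xxxxxx ✓), payload 110100.
Concatenate: 000011111111100110100 = 0x1FF34 (21 bits → U+1FF34).

U+1FF34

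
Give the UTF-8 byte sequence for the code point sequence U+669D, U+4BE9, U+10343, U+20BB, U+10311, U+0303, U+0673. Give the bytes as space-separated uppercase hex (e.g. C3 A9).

U+669D: 3-byte form → E6 9A 9D.
U+4BE9: 3-byte form → E4 AF A9.
U+10343: 4-byte form → F0 90 8D 83.
U+20BB: 3-byte form → E2 82 BB.
U+10311: 4-byte form → F0 90 8C 91.
U+0303: 2-byte form → CC 83.
U+0673: 2-byte form → D9 B3.
Concatenated (21 bytes): E6 9A 9D E4 AF A9 F0 90 8D 83 E2 82 BB F0 90 8C 91 CC 83 D9 B3.

E6 9A 9D E4 AF A9 F0 90 8D 83 E2 82 BB F0 90 8C 91 CC 83 D9 B3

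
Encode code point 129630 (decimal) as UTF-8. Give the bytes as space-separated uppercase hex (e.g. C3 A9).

U+1FA5E = 0x1FA5E = 129630 decimal. In range U+10000–U+10FFFF → 4-byte form: 11110xxx 10xxxxxx 10xxxxxx 10xxxxxx.
Binary (21 bits): 000011111101001011110.
Split 3+6+6+6: 000 | 011111 | 101001 | 011110.
Byte 1: 11110000 = 0xF0.
Byte 2: 10011111 = 0x9F.
Byte 3: 10101001 = 0xA9.
Byte 4: 10011110 = 0x9E.

F0 9F A9 9E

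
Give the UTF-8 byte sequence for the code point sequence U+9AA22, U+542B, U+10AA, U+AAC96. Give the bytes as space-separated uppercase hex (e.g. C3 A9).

F2 9A A8 A2 E5 90 AB E1 82 AA F2 AA B2 96

U+9AA22: 4-byte form → F2 9A A8 A2.
U+542B: 3-byte form → E5 90 AB.
U+10AA: 3-byte form → E1 82 AA.
U+AAC96: 4-byte form → F2 AA B2 96.
Concatenated (14 bytes): F2 9A A8 A2 E5 90 AB E1 82 AA F2 AA B2 96.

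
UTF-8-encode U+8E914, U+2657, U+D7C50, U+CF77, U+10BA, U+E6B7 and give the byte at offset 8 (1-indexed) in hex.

1-indexed offset 8 is 0-indexed offset 7.
U+8E914 → 4-byte form F2 8E A4 94 at offsets 0–3.
U+2657 → 3-byte form E2 99 97 at offsets 4–6.
U+D7C50 → 4-byte form F3 97 B1 90 at offsets 7–10.
Offset 7 falls in char 3's range; it's byte 1 of F3 97 B1 90 = 0xF3.

0xF3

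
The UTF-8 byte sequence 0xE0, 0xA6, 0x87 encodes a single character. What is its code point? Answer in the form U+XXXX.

U+0987

Leading byte 0xE0 = 11100000 matches 1110xxxx → 3-byte sequence.
Byte 1: 0xE0 = 11100000, payload 0000 (4 bits).
Byte 2: 0xA6 = 10100110 (10xxxxxx ✓), payload 100110.
Byte 3: 0x87 = 10000111 (10xxxxxx ✓), payload 000111.
Concatenate: 0000100110000111 = 0x987 (16 bits → U+0987).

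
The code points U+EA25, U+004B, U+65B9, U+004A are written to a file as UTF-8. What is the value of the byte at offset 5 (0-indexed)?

0x96

U+EA25 → 3-byte form EE A8 A5 at offsets 0–2.
U+004B → 1-byte form 4B at offsets 3–3.
U+65B9 → 3-byte form E6 96 B9 at offsets 4–6.
Offset 5 falls in char 3's range; it's byte 2 of E6 96 B9 = 0x96.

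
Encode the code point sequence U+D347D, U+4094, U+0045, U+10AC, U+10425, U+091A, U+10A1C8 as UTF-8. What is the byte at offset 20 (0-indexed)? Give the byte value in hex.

U+D347D → 4-byte form F3 93 91 BD at offsets 0–3.
U+4094 → 3-byte form E4 82 94 at offsets 4–6.
U+0045 → 1-byte form 45 at offsets 7–7.
U+10AC → 3-byte form E1 82 AC at offsets 8–10.
U+10425 → 4-byte form F0 90 90 A5 at offsets 11–14.
U+091A → 3-byte form E0 A4 9A at offsets 15–17.
U+10A1C8 → 4-byte form F4 8A 87 88 at offsets 18–21.
Offset 20 falls in char 7's range; it's byte 3 of F4 8A 87 88 = 0x87.

0x87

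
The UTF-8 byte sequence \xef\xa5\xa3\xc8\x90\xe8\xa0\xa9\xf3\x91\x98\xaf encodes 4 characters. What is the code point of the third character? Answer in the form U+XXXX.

U+8829

Offset 0: leading byte 0xEF = 11101111 → 3-byte char #1 = EF A5 A3.
Offset 3: leading byte 0xC8 = 11001000 → 2-byte char #2 = C8 90.
Offset 5: leading byte 0xE8 = 11101000 → 3-byte char #3 = E8 A0 A9.
Leading byte 0xE8 = 11101000 matches 1110xxxx → 3-byte sequence.
Byte 1: 0xE8 = 11101000, payload 1000 (4 bits).
Byte 2: 0xA0 = 10100000 (10xxxxxx ✓), payload 100000.
Byte 3: 0xA9 = 10101001 (10xxxxxx ✓), payload 101001.
Concatenate: 1000100000101001 = 0x8829 (16 bits → U+8829).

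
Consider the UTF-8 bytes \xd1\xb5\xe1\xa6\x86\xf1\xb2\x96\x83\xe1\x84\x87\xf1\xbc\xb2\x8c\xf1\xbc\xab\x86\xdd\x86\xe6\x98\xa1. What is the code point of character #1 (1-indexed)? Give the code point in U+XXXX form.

U+0475

Offset 0: leading byte 0xD1 = 11010001 → 2-byte char #1 = D1 B5.
Leading byte 0xD1 = 11010001 matches 110xxxxx → 2-byte sequence.
Byte 1: 0xD1 = 11010001, payload 10001 (5 bits).
Byte 2: 0xB5 = 10110101 (10xxxxxx ✓), payload 110101.
Concatenate: 10001110101 = 0x475 (11 bits → U+0475).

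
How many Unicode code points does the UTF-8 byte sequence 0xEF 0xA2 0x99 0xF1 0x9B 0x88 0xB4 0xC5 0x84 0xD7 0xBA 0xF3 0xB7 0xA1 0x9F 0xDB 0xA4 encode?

6

Byte at offset 0: 0xEF = 11101111 → 3-byte char (#1). Advance 3.
Byte at offset 3: 0xF1 = 11110001 → 4-byte char (#2). Advance 4.
Byte at offset 7: 0xC5 = 11000101 → 2-byte char (#3). Advance 2.
Byte at offset 9: 0xD7 = 11010111 → 2-byte char (#4). Advance 2.
Byte at offset 11: 0xF3 = 11110011 → 4-byte char (#5). Advance 4.
Byte at offset 15: 0xDB = 11011011 → 2-byte char (#6). Advance 2.
Reached end at offset 17 after 6 code points.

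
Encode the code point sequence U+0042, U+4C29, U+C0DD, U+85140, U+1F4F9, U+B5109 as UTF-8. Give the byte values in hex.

U+0042: 1-byte form → 42.
U+4C29: 3-byte form → E4 B0 A9.
U+C0DD: 3-byte form → EC 83 9D.
U+85140: 4-byte form → F2 85 85 80.
U+1F4F9: 4-byte form → F0 9F 93 B9.
U+B5109: 4-byte form → F2 B5 84 89.
Concatenated (19 bytes): 42 E4 B0 A9 EC 83 9D F2 85 85 80 F0 9F 93 B9 F2 B5 84 89.

42 E4 B0 A9 EC 83 9D F2 85 85 80 F0 9F 93 B9 F2 B5 84 89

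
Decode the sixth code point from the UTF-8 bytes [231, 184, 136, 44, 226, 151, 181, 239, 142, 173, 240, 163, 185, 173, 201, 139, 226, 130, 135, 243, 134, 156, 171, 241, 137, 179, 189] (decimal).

U+024B

Offset 0: leading byte 0xE7 = 11100111 → 3-byte char #1 = E7 B8 88.
Offset 3: leading byte 0x2C = 00101100 → 1-byte char #2 = 2C.
Offset 4: leading byte 0xE2 = 11100010 → 3-byte char #3 = E2 97 B5.
Offset 7: leading byte 0xEF = 11101111 → 3-byte char #4 = EF 8E AD.
Offset 10: leading byte 0xF0 = 11110000 → 4-byte char #5 = F0 A3 B9 AD.
Offset 14: leading byte 0xC9 = 11001001 → 2-byte char #6 = C9 8B.
Leading byte 0xC9 = 11001001 matches 110xxxxx → 2-byte sequence.
Byte 1: 0xC9 = 11001001, payload 01001 (5 bits).
Byte 2: 0x8B = 10001011 (10xxxxxx ✓), payload 001011.
Concatenate: 01001001011 = 0x24B (11 bits → U+024B).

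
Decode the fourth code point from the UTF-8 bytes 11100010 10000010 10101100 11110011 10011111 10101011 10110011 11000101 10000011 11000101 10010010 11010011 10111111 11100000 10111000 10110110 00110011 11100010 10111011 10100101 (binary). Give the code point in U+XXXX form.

U+0152

Offset 0: leading byte 0xE2 = 11100010 → 3-byte char #1 = E2 82 AC.
Offset 3: leading byte 0xF3 = 11110011 → 4-byte char #2 = F3 9F AB B3.
Offset 7: leading byte 0xC5 = 11000101 → 2-byte char #3 = C5 83.
Offset 9: leading byte 0xC5 = 11000101 → 2-byte char #4 = C5 92.
Leading byte 0xC5 = 11000101 matches 110xxxxx → 2-byte sequence.
Byte 1: 0xC5 = 11000101, payload 00101 (5 bits).
Byte 2: 0x92 = 10010010 (10xxxxxx ✓), payload 010010.
Concatenate: 00101010010 = 0x152 (11 bits → U+0152).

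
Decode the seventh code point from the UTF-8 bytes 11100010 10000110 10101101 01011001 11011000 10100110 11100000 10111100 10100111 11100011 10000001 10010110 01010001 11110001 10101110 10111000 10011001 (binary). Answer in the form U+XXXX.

Offset 0: leading byte 0xE2 = 11100010 → 3-byte char #1 = E2 86 AD.
Offset 3: leading byte 0x59 = 01011001 → 1-byte char #2 = 59.
Offset 4: leading byte 0xD8 = 11011000 → 2-byte char #3 = D8 A6.
Offset 6: leading byte 0xE0 = 11100000 → 3-byte char #4 = E0 BC A7.
Offset 9: leading byte 0xE3 = 11100011 → 3-byte char #5 = E3 81 96.
Offset 12: leading byte 0x51 = 01010001 → 1-byte char #6 = 51.
Offset 13: leading byte 0xF1 = 11110001 → 4-byte char #7 = F1 AE B8 99.
Leading byte 0xF1 = 11110001 matches 11110xxx → 4-byte sequence.
Byte 1: 0xF1 = 11110001, payload 001 (3 bits).
Byte 2: 0xAE = 10101110 (10xxxxxx ✓), payload 101110.
Byte 3: 0xB8 = 10111000 (10xxxxxx ✓), payload 111000.
Byte 4: 0x99 = 10011001 (10xxxxxx ✓), payload 011001.
Concatenate: 001101110111000011001 = 0x6EE19 (21 bits → U+6EE19).

U+6EE19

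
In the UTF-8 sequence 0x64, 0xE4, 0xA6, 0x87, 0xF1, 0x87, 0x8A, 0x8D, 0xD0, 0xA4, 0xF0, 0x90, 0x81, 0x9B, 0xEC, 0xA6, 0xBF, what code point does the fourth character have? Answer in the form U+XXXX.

U+0424

Offset 0: leading byte 0x64 = 01100100 → 1-byte char #1 = 64.
Offset 1: leading byte 0xE4 = 11100100 → 3-byte char #2 = E4 A6 87.
Offset 4: leading byte 0xF1 = 11110001 → 4-byte char #3 = F1 87 8A 8D.
Offset 8: leading byte 0xD0 = 11010000 → 2-byte char #4 = D0 A4.
Leading byte 0xD0 = 11010000 matches 110xxxxx → 2-byte sequence.
Byte 1: 0xD0 = 11010000, payload 10000 (5 bits).
Byte 2: 0xA4 = 10100100 (10xxxxxx ✓), payload 100100.
Concatenate: 10000100100 = 0x424 (11 bits → U+0424).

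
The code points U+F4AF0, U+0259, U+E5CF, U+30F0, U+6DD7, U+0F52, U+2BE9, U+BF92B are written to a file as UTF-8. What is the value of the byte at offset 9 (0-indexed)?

U+F4AF0 → 4-byte form F3 B4 AB B0 at offsets 0–3.
U+0259 → 2-byte form C9 99 at offsets 4–5.
U+E5CF → 3-byte form EE 97 8F at offsets 6–8.
U+30F0 → 3-byte form E3 83 B0 at offsets 9–11.
Offset 9 falls in char 4's range; it's byte 1 of E3 83 B0 = 0xE3.

0xE3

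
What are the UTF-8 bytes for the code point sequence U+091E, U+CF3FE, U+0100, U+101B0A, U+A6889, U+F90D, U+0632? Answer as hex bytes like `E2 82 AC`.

U+091E: 3-byte form → E0 A4 9E.
U+CF3FE: 4-byte form → F3 8F 8F BE.
U+0100: 2-byte form → C4 80.
U+101B0A: 4-byte form → F4 81 AC 8A.
U+A6889: 4-byte form → F2 A6 A2 89.
U+F90D: 3-byte form → EF A4 8D.
U+0632: 2-byte form → D8 B2.
Concatenated (22 bytes): E0 A4 9E F3 8F 8F BE C4 80 F4 81 AC 8A F2 A6 A2 89 EF A4 8D D8 B2.

E0 A4 9E F3 8F 8F BE C4 80 F4 81 AC 8A F2 A6 A2 89 EF A4 8D D8 B2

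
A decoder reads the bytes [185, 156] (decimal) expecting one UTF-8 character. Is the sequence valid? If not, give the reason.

Byte 0xB9 = 10111001 has the form 10xxxxxx — a continuation byte — but there is no preceding leading byte.

invalid (continuation byte with no leading byte)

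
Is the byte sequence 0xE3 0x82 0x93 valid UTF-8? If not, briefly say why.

valid

Leading byte 0xE3 = 11100011 → 3-byte form.
Continuation bytes 0x82=10000010, 0x93=10010011 all match 10xxxxxx.
Decoded value 0x3093 is ≥ 0x800 (shortest form) and not a surrogate.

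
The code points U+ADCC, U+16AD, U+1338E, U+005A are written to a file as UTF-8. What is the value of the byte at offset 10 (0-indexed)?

0x5A

U+ADCC → 3-byte form EA B7 8C at offsets 0–2.
U+16AD → 3-byte form E1 9A AD at offsets 3–5.
U+1338E → 4-byte form F0 93 8E 8E at offsets 6–9.
U+005A → 1-byte form 5A at offsets 10–10.
Offset 10 falls in char 4's range; it's byte 1 of 5A = 0x5A.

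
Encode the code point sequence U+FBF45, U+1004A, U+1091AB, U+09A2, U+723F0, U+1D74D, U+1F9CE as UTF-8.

U+FBF45: 4-byte form → F3 BB BD 85.
U+1004A: 4-byte form → F0 90 81 8A.
U+1091AB: 4-byte form → F4 89 86 AB.
U+09A2: 3-byte form → E0 A6 A2.
U+723F0: 4-byte form → F1 B2 8F B0.
U+1D74D: 4-byte form → F0 9D 9D 8D.
U+1F9CE: 4-byte form → F0 9F A7 8E.
Concatenated (27 bytes): F3 BB BD 85 F0 90 81 8A F4 89 86 AB E0 A6 A2 F1 B2 8F B0 F0 9D 9D 8D F0 9F A7 8E.

F3 BB BD 85 F0 90 81 8A F4 89 86 AB E0 A6 A2 F1 B2 8F B0 F0 9D 9D 8D F0 9F A7 8E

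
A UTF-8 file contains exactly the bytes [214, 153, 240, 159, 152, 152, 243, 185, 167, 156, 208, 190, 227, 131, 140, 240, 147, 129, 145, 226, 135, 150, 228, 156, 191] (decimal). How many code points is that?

8

Byte at offset 0: 0xD6 = 11010110 → 2-byte char (#1). Advance 2.
Byte at offset 2: 0xF0 = 11110000 → 4-byte char (#2). Advance 4.
Byte at offset 6: 0xF3 = 11110011 → 4-byte char (#3). Advance 4.
Byte at offset 10: 0xD0 = 11010000 → 2-byte char (#4). Advance 2.
Byte at offset 12: 0xE3 = 11100011 → 3-byte char (#5). Advance 3.
Byte at offset 15: 0xF0 = 11110000 → 4-byte char (#6). Advance 4.
Byte at offset 19: 0xE2 = 11100010 → 3-byte char (#7). Advance 3.
Byte at offset 22: 0xE4 = 11100100 → 3-byte char (#8). Advance 3.
Reached end at offset 25 after 8 code points.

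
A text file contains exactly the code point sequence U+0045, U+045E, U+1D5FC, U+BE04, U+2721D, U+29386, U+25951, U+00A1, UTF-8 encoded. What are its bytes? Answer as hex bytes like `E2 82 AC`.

45 D1 9E F0 9D 97 BC EB B8 84 F0 A7 88 9D F0 A9 8E 86 F0 A5 A5 91 C2 A1

U+0045: 1-byte form → 45.
U+045E: 2-byte form → D1 9E.
U+1D5FC: 4-byte form → F0 9D 97 BC.
U+BE04: 3-byte form → EB B8 84.
U+2721D: 4-byte form → F0 A7 88 9D.
U+29386: 4-byte form → F0 A9 8E 86.
U+25951: 4-byte form → F0 A5 A5 91.
U+00A1: 2-byte form → C2 A1.
Concatenated (24 bytes): 45 D1 9E F0 9D 97 BC EB B8 84 F0 A7 88 9D F0 A9 8E 86 F0 A5 A5 91 C2 A1.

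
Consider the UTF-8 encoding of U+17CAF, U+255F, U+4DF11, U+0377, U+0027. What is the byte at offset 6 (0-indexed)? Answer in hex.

U+17CAF → 4-byte form F0 97 B2 AF at offsets 0–3.
U+255F → 3-byte form E2 95 9F at offsets 4–6.
Offset 6 falls in char 2's range; it's byte 3 of E2 95 9F = 0x9F.

0x9F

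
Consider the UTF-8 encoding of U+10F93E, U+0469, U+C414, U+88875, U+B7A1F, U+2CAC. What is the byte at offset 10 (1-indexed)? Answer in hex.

0xF2

1-indexed offset 10 is 0-indexed offset 9.
U+10F93E → 4-byte form F4 8F A4 BE at offsets 0–3.
U+0469 → 2-byte form D1 A9 at offsets 4–5.
U+C414 → 3-byte form EC 90 94 at offsets 6–8.
U+88875 → 4-byte form F2 88 A1 B5 at offsets 9–12.
Offset 9 falls in char 4's range; it's byte 1 of F2 88 A1 B5 = 0xF2.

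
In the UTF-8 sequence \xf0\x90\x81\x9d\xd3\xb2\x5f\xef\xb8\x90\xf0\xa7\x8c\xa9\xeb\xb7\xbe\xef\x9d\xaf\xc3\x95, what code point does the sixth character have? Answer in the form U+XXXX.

Offset 0: leading byte 0xF0 = 11110000 → 4-byte char #1 = F0 90 81 9D.
Offset 4: leading byte 0xD3 = 11010011 → 2-byte char #2 = D3 B2.
Offset 6: leading byte 0x5F = 01011111 → 1-byte char #3 = 5F.
Offset 7: leading byte 0xEF = 11101111 → 3-byte char #4 = EF B8 90.
Offset 10: leading byte 0xF0 = 11110000 → 4-byte char #5 = F0 A7 8C A9.
Offset 14: leading byte 0xEB = 11101011 → 3-byte char #6 = EB B7 BE.
Leading byte 0xEB = 11101011 matches 1110xxxx → 3-byte sequence.
Byte 1: 0xEB = 11101011, payload 1011 (4 bits).
Byte 2: 0xB7 = 10110111 (10xxxxxx ✓), payload 110111.
Byte 3: 0xBE = 10111110 (10xxxxxx ✓), payload 111110.
Concatenate: 1011110111111110 = 0xBDFE (16 bits → U+BDFE).

U+BDFE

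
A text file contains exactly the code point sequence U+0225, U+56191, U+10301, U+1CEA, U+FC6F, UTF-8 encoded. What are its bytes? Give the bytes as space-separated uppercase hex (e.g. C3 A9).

U+0225: 2-byte form → C8 A5.
U+56191: 4-byte form → F1 96 86 91.
U+10301: 4-byte form → F0 90 8C 81.
U+1CEA: 3-byte form → E1 B3 AA.
U+FC6F: 3-byte form → EF B1 AF.
Concatenated (16 bytes): C8 A5 F1 96 86 91 F0 90 8C 81 E1 B3 AA EF B1 AF.

C8 A5 F1 96 86 91 F0 90 8C 81 E1 B3 AA EF B1 AF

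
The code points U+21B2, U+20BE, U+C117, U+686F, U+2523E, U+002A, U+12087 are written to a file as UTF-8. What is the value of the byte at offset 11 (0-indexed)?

0xAF

U+21B2 → 3-byte form E2 86 B2 at offsets 0–2.
U+20BE → 3-byte form E2 82 BE at offsets 3–5.
U+C117 → 3-byte form EC 84 97 at offsets 6–8.
U+686F → 3-byte form E6 A1 AF at offsets 9–11.
Offset 11 falls in char 4's range; it's byte 3 of E6 A1 AF = 0xAF.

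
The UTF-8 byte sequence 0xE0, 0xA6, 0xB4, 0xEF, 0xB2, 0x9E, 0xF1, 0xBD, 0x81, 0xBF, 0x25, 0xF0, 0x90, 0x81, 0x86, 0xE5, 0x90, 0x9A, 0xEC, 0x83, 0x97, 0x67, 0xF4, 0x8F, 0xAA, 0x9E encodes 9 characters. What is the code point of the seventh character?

U+C0D7

Offset 0: leading byte 0xE0 = 11100000 → 3-byte char #1 = E0 A6 B4.
Offset 3: leading byte 0xEF = 11101111 → 3-byte char #2 = EF B2 9E.
Offset 6: leading byte 0xF1 = 11110001 → 4-byte char #3 = F1 BD 81 BF.
Offset 10: leading byte 0x25 = 00100101 → 1-byte char #4 = 25.
Offset 11: leading byte 0xF0 = 11110000 → 4-byte char #5 = F0 90 81 86.
Offset 15: leading byte 0xE5 = 11100101 → 3-byte char #6 = E5 90 9A.
Offset 18: leading byte 0xEC = 11101100 → 3-byte char #7 = EC 83 97.
Leading byte 0xEC = 11101100 matches 1110xxxx → 3-byte sequence.
Byte 1: 0xEC = 11101100, payload 1100 (4 bits).
Byte 2: 0x83 = 10000011 (10xxxxxx ✓), payload 000011.
Byte 3: 0x97 = 10010111 (10xxxxxx ✓), payload 010111.
Concatenate: 1100000011010111 = 0xC0D7 (16 bits → U+C0D7).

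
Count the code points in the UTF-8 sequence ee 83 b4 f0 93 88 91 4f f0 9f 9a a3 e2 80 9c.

Byte at offset 0: 0xEE = 11101110 → 3-byte char (#1). Advance 3.
Byte at offset 3: 0xF0 = 11110000 → 4-byte char (#2). Advance 4.
Byte at offset 7: 0x4F = 01001111 → 1-byte char (#3). Advance 1.
Byte at offset 8: 0xF0 = 11110000 → 4-byte char (#4). Advance 4.
Byte at offset 12: 0xE2 = 11100010 → 3-byte char (#5). Advance 3.
Reached end at offset 15 after 5 code points.

5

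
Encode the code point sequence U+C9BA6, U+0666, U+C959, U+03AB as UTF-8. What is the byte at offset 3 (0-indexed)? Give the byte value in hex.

U+C9BA6 → 4-byte form F3 89 AE A6 at offsets 0–3.
Offset 3 falls in char 1's range; it's byte 4 of F3 89 AE A6 = 0xA6.

0xA6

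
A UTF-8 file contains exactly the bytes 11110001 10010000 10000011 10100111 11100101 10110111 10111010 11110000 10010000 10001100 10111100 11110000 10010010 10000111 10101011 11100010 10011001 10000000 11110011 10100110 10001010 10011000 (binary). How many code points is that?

Byte at offset 0: 0xF1 = 11110001 → 4-byte char (#1). Advance 4.
Byte at offset 4: 0xE5 = 11100101 → 3-byte char (#2). Advance 3.
Byte at offset 7: 0xF0 = 11110000 → 4-byte char (#3). Advance 4.
Byte at offset 11: 0xF0 = 11110000 → 4-byte char (#4). Advance 4.
Byte at offset 15: 0xE2 = 11100010 → 3-byte char (#5). Advance 3.
Byte at offset 18: 0xF3 = 11110011 → 4-byte char (#6). Advance 4.
Reached end at offset 22 after 6 code points.

6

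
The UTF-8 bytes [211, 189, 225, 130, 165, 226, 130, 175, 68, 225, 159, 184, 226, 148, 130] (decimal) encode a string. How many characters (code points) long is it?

Byte at offset 0: 0xD3 = 11010011 → 2-byte char (#1). Advance 2.
Byte at offset 2: 0xE1 = 11100001 → 3-byte char (#2). Advance 3.
Byte at offset 5: 0xE2 = 11100010 → 3-byte char (#3). Advance 3.
Byte at offset 8: 0x44 = 01000100 → 1-byte char (#4). Advance 1.
Byte at offset 9: 0xE1 = 11100001 → 3-byte char (#5). Advance 3.
Byte at offset 12: 0xE2 = 11100010 → 3-byte char (#6). Advance 3.
Reached end at offset 15 after 6 code points.

6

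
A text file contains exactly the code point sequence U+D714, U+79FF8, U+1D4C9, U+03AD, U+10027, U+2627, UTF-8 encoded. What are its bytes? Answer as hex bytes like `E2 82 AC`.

U+D714: 3-byte form → ED 9C 94.
U+79FF8: 4-byte form → F1 B9 BF B8.
U+1D4C9: 4-byte form → F0 9D 93 89.
U+03AD: 2-byte form → CE AD.
U+10027: 4-byte form → F0 90 80 A7.
U+2627: 3-byte form → E2 98 A7.
Concatenated (20 bytes): ED 9C 94 F1 B9 BF B8 F0 9D 93 89 CE AD F0 90 80 A7 E2 98 A7.

ED 9C 94 F1 B9 BF B8 F0 9D 93 89 CE AD F0 90 80 A7 E2 98 A7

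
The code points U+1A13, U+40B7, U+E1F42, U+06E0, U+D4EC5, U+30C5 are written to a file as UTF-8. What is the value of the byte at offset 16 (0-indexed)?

0xE3

U+1A13 → 3-byte form E1 A8 93 at offsets 0–2.
U+40B7 → 3-byte form E4 82 B7 at offsets 3–5.
U+E1F42 → 4-byte form F3 A1 BD 82 at offsets 6–9.
U+06E0 → 2-byte form DB A0 at offsets 10–11.
U+D4EC5 → 4-byte form F3 94 BB 85 at offsets 12–15.
U+30C5 → 3-byte form E3 83 85 at offsets 16–18.
Offset 16 falls in char 6's range; it's byte 1 of E3 83 85 = 0xE3.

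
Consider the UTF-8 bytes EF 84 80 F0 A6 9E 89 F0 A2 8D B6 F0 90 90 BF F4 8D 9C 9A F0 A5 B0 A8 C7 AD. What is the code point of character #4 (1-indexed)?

Offset 0: leading byte 0xEF = 11101111 → 3-byte char #1 = EF 84 80.
Offset 3: leading byte 0xF0 = 11110000 → 4-byte char #2 = F0 A6 9E 89.
Offset 7: leading byte 0xF0 = 11110000 → 4-byte char #3 = F0 A2 8D B6.
Offset 11: leading byte 0xF0 = 11110000 → 4-byte char #4 = F0 90 90 BF.
Leading byte 0xF0 = 11110000 matches 11110xxx → 4-byte sequence.
Byte 1: 0xF0 = 11110000, payload 000 (3 bits).
Byte 2: 0x90 = 10010000 (10xxxxxx ✓), payload 010000.
Byte 3: 0x90 = 10010000 (10xxxxxx ✓), payload 010000.
Byte 4: 0xBF = 10111111 (10xxxxxx ✓), payload 111111.
Concatenate: 000010000010000111111 = 0x1043F (21 bits → U+1043F).

U+1043F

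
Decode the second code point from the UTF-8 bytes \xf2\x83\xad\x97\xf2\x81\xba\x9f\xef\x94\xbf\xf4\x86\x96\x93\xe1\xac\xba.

U+81E9F

Offset 0: leading byte 0xF2 = 11110010 → 4-byte char #1 = F2 83 AD 97.
Offset 4: leading byte 0xF2 = 11110010 → 4-byte char #2 = F2 81 BA 9F.
Leading byte 0xF2 = 11110010 matches 11110xxx → 4-byte sequence.
Byte 1: 0xF2 = 11110010, payload 010 (3 bits).
Byte 2: 0x81 = 10000001 (10xxxxxx ✓), payload 000001.
Byte 3: 0xBA = 10111010 (10xxxxxx ✓), payload 111010.
Byte 4: 0x9F = 10011111 (10xxxxxx ✓), payload 011111.
Concatenate: 010000001111010011111 = 0x81E9F (21 bits → U+81E9F).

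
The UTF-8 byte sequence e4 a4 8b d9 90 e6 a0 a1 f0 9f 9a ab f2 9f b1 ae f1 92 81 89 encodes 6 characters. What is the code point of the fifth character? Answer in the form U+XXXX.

Offset 0: leading byte 0xE4 = 11100100 → 3-byte char #1 = E4 A4 8B.
Offset 3: leading byte 0xD9 = 11011001 → 2-byte char #2 = D9 90.
Offset 5: leading byte 0xE6 = 11100110 → 3-byte char #3 = E6 A0 A1.
Offset 8: leading byte 0xF0 = 11110000 → 4-byte char #4 = F0 9F 9A AB.
Offset 12: leading byte 0xF2 = 11110010 → 4-byte char #5 = F2 9F B1 AE.
Leading byte 0xF2 = 11110010 matches 11110xxx → 4-byte sequence.
Byte 1: 0xF2 = 11110010, payload 010 (3 bits).
Byte 2: 0x9F = 10011111 (10xxxxxx ✓), payload 011111.
Byte 3: 0xB1 = 10110001 (10xxxxxx ✓), payload 110001.
Byte 4: 0xAE = 10101110 (10xxxxxx ✓), payload 101110.
Concatenate: 010011111110001101110 = 0x9FC6E (21 bits → U+9FC6E).

U+9FC6E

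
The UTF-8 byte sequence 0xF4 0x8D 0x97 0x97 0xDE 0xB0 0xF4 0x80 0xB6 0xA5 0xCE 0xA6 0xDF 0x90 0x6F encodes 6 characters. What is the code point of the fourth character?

U+03A6

Offset 0: leading byte 0xF4 = 11110100 → 4-byte char #1 = F4 8D 97 97.
Offset 4: leading byte 0xDE = 11011110 → 2-byte char #2 = DE B0.
Offset 6: leading byte 0xF4 = 11110100 → 4-byte char #3 = F4 80 B6 A5.
Offset 10: leading byte 0xCE = 11001110 → 2-byte char #4 = CE A6.
Leading byte 0xCE = 11001110 matches 110xxxxx → 2-byte sequence.
Byte 1: 0xCE = 11001110, payload 01110 (5 bits).
Byte 2: 0xA6 = 10100110 (10xxxxxx ✓), payload 100110.
Concatenate: 01110100110 = 0x3A6 (11 bits → U+03A6).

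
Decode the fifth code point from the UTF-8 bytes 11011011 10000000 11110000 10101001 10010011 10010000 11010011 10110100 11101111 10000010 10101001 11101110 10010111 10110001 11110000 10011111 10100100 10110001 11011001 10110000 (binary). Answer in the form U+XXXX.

Offset 0: leading byte 0xDB = 11011011 → 2-byte char #1 = DB 80.
Offset 2: leading byte 0xF0 = 11110000 → 4-byte char #2 = F0 A9 93 90.
Offset 6: leading byte 0xD3 = 11010011 → 2-byte char #3 = D3 B4.
Offset 8: leading byte 0xEF = 11101111 → 3-byte char #4 = EF 82 A9.
Offset 11: leading byte 0xEE = 11101110 → 3-byte char #5 = EE 97 B1.
Leading byte 0xEE = 11101110 matches 1110xxxx → 3-byte sequence.
Byte 1: 0xEE = 11101110, payload 1110 (4 bits).
Byte 2: 0x97 = 10010111 (10xxxxxx ✓), payload 010111.
Byte 3: 0xB1 = 10110001 (10xxxxxx ✓), payload 110001.
Concatenate: 1110010111110001 = 0xE5F1 (16 bits → U+E5F1).

U+E5F1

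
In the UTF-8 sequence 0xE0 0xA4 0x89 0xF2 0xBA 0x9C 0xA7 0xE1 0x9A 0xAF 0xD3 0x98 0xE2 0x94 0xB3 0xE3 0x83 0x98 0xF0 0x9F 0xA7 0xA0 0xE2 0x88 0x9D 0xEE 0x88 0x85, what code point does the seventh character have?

U+1F9E0

Offset 0: leading byte 0xE0 = 11100000 → 3-byte char #1 = E0 A4 89.
Offset 3: leading byte 0xF2 = 11110010 → 4-byte char #2 = F2 BA 9C A7.
Offset 7: leading byte 0xE1 = 11100001 → 3-byte char #3 = E1 9A AF.
Offset 10: leading byte 0xD3 = 11010011 → 2-byte char #4 = D3 98.
Offset 12: leading byte 0xE2 = 11100010 → 3-byte char #5 = E2 94 B3.
Offset 15: leading byte 0xE3 = 11100011 → 3-byte char #6 = E3 83 98.
Offset 18: leading byte 0xF0 = 11110000 → 4-byte char #7 = F0 9F A7 A0.
Leading byte 0xF0 = 11110000 matches 11110xxx → 4-byte sequence.
Byte 1: 0xF0 = 11110000, payload 000 (3 bits).
Byte 2: 0x9F = 10011111 (10xxxxxx ✓), payload 011111.
Byte 3: 0xA7 = 10100111 (10xxxxxx ✓), payload 100111.
Byte 4: 0xA0 = 10100000 (10xxxxxx ✓), payload 100000.
Concatenate: 000011111100111100000 = 0x1F9E0 (21 bits → U+1F9E0).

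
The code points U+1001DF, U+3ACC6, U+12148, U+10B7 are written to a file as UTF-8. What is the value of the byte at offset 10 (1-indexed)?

0x92

1-indexed offset 10 is 0-indexed offset 9.
U+1001DF → 4-byte form F4 80 87 9F at offsets 0–3.
U+3ACC6 → 4-byte form F0 BA B3 86 at offsets 4–7.
U+12148 → 4-byte form F0 92 85 88 at offsets 8–11.
Offset 9 falls in char 3's range; it's byte 2 of F0 92 85 88 = 0x92.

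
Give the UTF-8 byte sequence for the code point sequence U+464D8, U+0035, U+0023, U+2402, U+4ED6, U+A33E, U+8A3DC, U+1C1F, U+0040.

F1 86 93 98 35 23 E2 90 82 E4 BB 96 EA 8C BE F2 8A 8F 9C E1 B0 9F 40

U+464D8: 4-byte form → F1 86 93 98.
U+0035: 1-byte form → 35.
U+0023: 1-byte form → 23.
U+2402: 3-byte form → E2 90 82.
U+4ED6: 3-byte form → E4 BB 96.
U+A33E: 3-byte form → EA 8C BE.
U+8A3DC: 4-byte form → F2 8A 8F 9C.
U+1C1F: 3-byte form → E1 B0 9F.
U+0040: 1-byte form → 40.
Concatenated (23 bytes): F1 86 93 98 35 23 E2 90 82 E4 BB 96 EA 8C BE F2 8A 8F 9C E1 B0 9F 40.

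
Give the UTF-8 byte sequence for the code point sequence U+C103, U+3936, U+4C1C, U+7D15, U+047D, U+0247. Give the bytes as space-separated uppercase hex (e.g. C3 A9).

EC 84 83 E3 A4 B6 E4 B0 9C E7 B4 95 D1 BD C9 87

U+C103: 3-byte form → EC 84 83.
U+3936: 3-byte form → E3 A4 B6.
U+4C1C: 3-byte form → E4 B0 9C.
U+7D15: 3-byte form → E7 B4 95.
U+047D: 2-byte form → D1 BD.
U+0247: 2-byte form → C9 87.
Concatenated (16 bytes): EC 84 83 E3 A4 B6 E4 B0 9C E7 B4 95 D1 BD C9 87.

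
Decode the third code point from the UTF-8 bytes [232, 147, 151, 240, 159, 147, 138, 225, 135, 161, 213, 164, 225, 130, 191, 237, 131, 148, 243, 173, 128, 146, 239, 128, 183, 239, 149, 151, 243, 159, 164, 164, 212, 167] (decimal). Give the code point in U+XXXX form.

Offset 0: leading byte 0xE8 = 11101000 → 3-byte char #1 = E8 93 97.
Offset 3: leading byte 0xF0 = 11110000 → 4-byte char #2 = F0 9F 93 8A.
Offset 7: leading byte 0xE1 = 11100001 → 3-byte char #3 = E1 87 A1.
Leading byte 0xE1 = 11100001 matches 1110xxxx → 3-byte sequence.
Byte 1: 0xE1 = 11100001, payload 0001 (4 bits).
Byte 2: 0x87 = 10000111 (10xxxxxx ✓), payload 000111.
Byte 3: 0xA1 = 10100001 (10xxxxxx ✓), payload 100001.
Concatenate: 0001000111100001 = 0x11E1 (16 bits → U+11E1).

U+11E1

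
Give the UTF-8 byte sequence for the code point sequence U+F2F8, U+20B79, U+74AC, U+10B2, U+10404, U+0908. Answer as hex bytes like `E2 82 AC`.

U+F2F8: 3-byte form → EF 8B B8.
U+20B79: 4-byte form → F0 A0 AD B9.
U+74AC: 3-byte form → E7 92 AC.
U+10B2: 3-byte form → E1 82 B2.
U+10404: 4-byte form → F0 90 90 84.
U+0908: 3-byte form → E0 A4 88.
Concatenated (20 bytes): EF 8B B8 F0 A0 AD B9 E7 92 AC E1 82 B2 F0 90 90 84 E0 A4 88.

EF 8B B8 F0 A0 AD B9 E7 92 AC E1 82 B2 F0 90 90 84 E0 A4 88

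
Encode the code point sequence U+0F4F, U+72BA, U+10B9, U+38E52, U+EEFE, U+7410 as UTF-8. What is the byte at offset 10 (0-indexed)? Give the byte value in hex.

0xB8

U+0F4F → 3-byte form E0 BD 8F at offsets 0–2.
U+72BA → 3-byte form E7 8A BA at offsets 3–5.
U+10B9 → 3-byte form E1 82 B9 at offsets 6–8.
U+38E52 → 4-byte form F0 B8 B9 92 at offsets 9–12.
Offset 10 falls in char 4's range; it's byte 2 of F0 B8 B9 92 = 0xB8.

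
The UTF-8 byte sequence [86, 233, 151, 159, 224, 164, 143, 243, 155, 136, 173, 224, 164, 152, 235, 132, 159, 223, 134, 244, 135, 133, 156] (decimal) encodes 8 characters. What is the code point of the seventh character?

Offset 0: leading byte 0x56 = 01010110 → 1-byte char #1 = 56.
Offset 1: leading byte 0xE9 = 11101001 → 3-byte char #2 = E9 97 9F.
Offset 4: leading byte 0xE0 = 11100000 → 3-byte char #3 = E0 A4 8F.
Offset 7: leading byte 0xF3 = 11110011 → 4-byte char #4 = F3 9B 88 AD.
Offset 11: leading byte 0xE0 = 11100000 → 3-byte char #5 = E0 A4 98.
Offset 14: leading byte 0xEB = 11101011 → 3-byte char #6 = EB 84 9F.
Offset 17: leading byte 0xDF = 11011111 → 2-byte char #7 = DF 86.
Leading byte 0xDF = 11011111 matches 110xxxxx → 2-byte sequence.
Byte 1: 0xDF = 11011111, payload 11111 (5 bits).
Byte 2: 0x86 = 10000110 (10xxxxxx ✓), payload 000110.
Concatenate: 11111000110 = 0x7C6 (11 bits → U+07C6).

U+07C6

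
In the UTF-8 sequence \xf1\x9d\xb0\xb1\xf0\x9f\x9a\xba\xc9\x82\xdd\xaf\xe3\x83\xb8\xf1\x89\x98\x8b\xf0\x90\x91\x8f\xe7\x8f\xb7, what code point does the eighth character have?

U+73F7

Offset 0: leading byte 0xF1 = 11110001 → 4-byte char #1 = F1 9D B0 B1.
Offset 4: leading byte 0xF0 = 11110000 → 4-byte char #2 = F0 9F 9A BA.
Offset 8: leading byte 0xC9 = 11001001 → 2-byte char #3 = C9 82.
Offset 10: leading byte 0xDD = 11011101 → 2-byte char #4 = DD AF.
Offset 12: leading byte 0xE3 = 11100011 → 3-byte char #5 = E3 83 B8.
Offset 15: leading byte 0xF1 = 11110001 → 4-byte char #6 = F1 89 98 8B.
Offset 19: leading byte 0xF0 = 11110000 → 4-byte char #7 = F0 90 91 8F.
Offset 23: leading byte 0xE7 = 11100111 → 3-byte char #8 = E7 8F B7.
Leading byte 0xE7 = 11100111 matches 1110xxxx → 3-byte sequence.
Byte 1: 0xE7 = 11100111, payload 0111 (4 bits).
Byte 2: 0x8F = 10001111 (10xxxxxx ✓), payload 001111.
Byte 3: 0xB7 = 10110111 (10xxxxxx ✓), payload 110111.
Concatenate: 0111001111110111 = 0x73F7 (16 bits → U+73F7).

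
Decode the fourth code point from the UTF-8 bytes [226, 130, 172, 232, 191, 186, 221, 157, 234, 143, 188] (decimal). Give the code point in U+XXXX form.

U+A3FC

Offset 0: leading byte 0xE2 = 11100010 → 3-byte char #1 = E2 82 AC.
Offset 3: leading byte 0xE8 = 11101000 → 3-byte char #2 = E8 BF BA.
Offset 6: leading byte 0xDD = 11011101 → 2-byte char #3 = DD 9D.
Offset 8: leading byte 0xEA = 11101010 → 3-byte char #4 = EA 8F BC.
Leading byte 0xEA = 11101010 matches 1110xxxx → 3-byte sequence.
Byte 1: 0xEA = 11101010, payload 1010 (4 bits).
Byte 2: 0x8F = 10001111 (10xxxxxx ✓), payload 001111.
Byte 3: 0xBC = 10111100 (10xxxxxx ✓), payload 111100.
Concatenate: 1010001111111100 = 0xA3FC (16 bits → U+A3FC).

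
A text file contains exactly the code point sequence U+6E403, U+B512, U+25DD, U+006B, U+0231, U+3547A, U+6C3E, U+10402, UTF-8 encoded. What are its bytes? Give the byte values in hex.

U+6E403: 4-byte form → F1 AE 90 83.
U+B512: 3-byte form → EB 94 92.
U+25DD: 3-byte form → E2 97 9D.
U+006B: 1-byte form → 6B.
U+0231: 2-byte form → C8 B1.
U+3547A: 4-byte form → F0 B5 91 BA.
U+6C3E: 3-byte form → E6 B0 BE.
U+10402: 4-byte form → F0 90 90 82.
Concatenated (24 bytes): F1 AE 90 83 EB 94 92 E2 97 9D 6B C8 B1 F0 B5 91 BA E6 B0 BE F0 90 90 82.

F1 AE 90 83 EB 94 92 E2 97 9D 6B C8 B1 F0 B5 91 BA E6 B0 BE F0 90 90 82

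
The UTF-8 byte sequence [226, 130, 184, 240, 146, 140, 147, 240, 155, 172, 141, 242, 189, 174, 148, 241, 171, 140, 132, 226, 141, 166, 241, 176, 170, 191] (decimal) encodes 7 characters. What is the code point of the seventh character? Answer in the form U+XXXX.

U+70ABF

Offset 0: leading byte 0xE2 = 11100010 → 3-byte char #1 = E2 82 B8.
Offset 3: leading byte 0xF0 = 11110000 → 4-byte char #2 = F0 92 8C 93.
Offset 7: leading byte 0xF0 = 11110000 → 4-byte char #3 = F0 9B AC 8D.
Offset 11: leading byte 0xF2 = 11110010 → 4-byte char #4 = F2 BD AE 94.
Offset 15: leading byte 0xF1 = 11110001 → 4-byte char #5 = F1 AB 8C 84.
Offset 19: leading byte 0xE2 = 11100010 → 3-byte char #6 = E2 8D A6.
Offset 22: leading byte 0xF1 = 11110001 → 4-byte char #7 = F1 B0 AA BF.
Leading byte 0xF1 = 11110001 matches 11110xxx → 4-byte sequence.
Byte 1: 0xF1 = 11110001, payload 001 (3 bits).
Byte 2: 0xB0 = 10110000 (10xxxxxx ✓), payload 110000.
Byte 3: 0xAA = 10101010 (10xxxxxx ✓), payload 101010.
Byte 4: 0xBF = 10111111 (10xxxxxx ✓), payload 111111.
Concatenate: 001110000101010111111 = 0x70ABF (21 bits → U+70ABF).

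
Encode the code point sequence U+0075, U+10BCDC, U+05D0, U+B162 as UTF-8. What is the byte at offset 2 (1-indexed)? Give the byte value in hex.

1-indexed offset 2 is 0-indexed offset 1.
U+0075 → 1-byte form 75 at offsets 0–0.
U+10BCDC → 4-byte form F4 8B B3 9C at offsets 1–4.
Offset 1 falls in char 2's range; it's byte 1 of F4 8B B3 9C = 0xF4.

0xF4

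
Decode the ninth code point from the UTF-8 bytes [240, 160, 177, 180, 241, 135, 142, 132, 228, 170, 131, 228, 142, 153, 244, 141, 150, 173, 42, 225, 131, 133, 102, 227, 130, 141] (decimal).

Offset 0: leading byte 0xF0 = 11110000 → 4-byte char #1 = F0 A0 B1 B4.
Offset 4: leading byte 0xF1 = 11110001 → 4-byte char #2 = F1 87 8E 84.
Offset 8: leading byte 0xE4 = 11100100 → 3-byte char #3 = E4 AA 83.
Offset 11: leading byte 0xE4 = 11100100 → 3-byte char #4 = E4 8E 99.
Offset 14: leading byte 0xF4 = 11110100 → 4-byte char #5 = F4 8D 96 AD.
Offset 18: leading byte 0x2A = 00101010 → 1-byte char #6 = 2A.
Offset 19: leading byte 0xE1 = 11100001 → 3-byte char #7 = E1 83 85.
Offset 22: leading byte 0x66 = 01100110 → 1-byte char #8 = 66.
Offset 23: leading byte 0xE3 = 11100011 → 3-byte char #9 = E3 82 8D.
Leading byte 0xE3 = 11100011 matches 1110xxxx → 3-byte sequence.
Byte 1: 0xE3 = 11100011, payload 0011 (4 bits).
Byte 2: 0x82 = 10000010 (10xxxxxx ✓), payload 000010.
Byte 3: 0x8D = 10001101 (10xxxxxx ✓), payload 001101.
Concatenate: 0011000010001101 = 0x308D (16 bits → U+308D).

U+308D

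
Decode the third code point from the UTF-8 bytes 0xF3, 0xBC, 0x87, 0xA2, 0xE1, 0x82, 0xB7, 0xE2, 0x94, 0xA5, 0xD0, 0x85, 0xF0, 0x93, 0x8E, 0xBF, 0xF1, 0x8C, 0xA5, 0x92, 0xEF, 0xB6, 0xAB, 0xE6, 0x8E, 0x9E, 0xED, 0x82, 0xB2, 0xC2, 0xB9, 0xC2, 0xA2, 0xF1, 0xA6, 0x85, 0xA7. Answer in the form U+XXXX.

U+2525

Offset 0: leading byte 0xF3 = 11110011 → 4-byte char #1 = F3 BC 87 A2.
Offset 4: leading byte 0xE1 = 11100001 → 3-byte char #2 = E1 82 B7.
Offset 7: leading byte 0xE2 = 11100010 → 3-byte char #3 = E2 94 A5.
Leading byte 0xE2 = 11100010 matches 1110xxxx → 3-byte sequence.
Byte 1: 0xE2 = 11100010, payload 0010 (4 bits).
Byte 2: 0x94 = 10010100 (10xxxxxx ✓), payload 010100.
Byte 3: 0xA5 = 10100101 (10xxxxxx ✓), payload 100101.
Concatenate: 0010010100100101 = 0x2525 (16 bits → U+2525).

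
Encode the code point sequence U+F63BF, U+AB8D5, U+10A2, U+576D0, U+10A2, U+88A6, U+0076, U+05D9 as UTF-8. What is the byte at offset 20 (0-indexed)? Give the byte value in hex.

0xA6

U+F63BF → 4-byte form F3 B6 8E BF at offsets 0–3.
U+AB8D5 → 4-byte form F2 AB A3 95 at offsets 4–7.
U+10A2 → 3-byte form E1 82 A2 at offsets 8–10.
U+576D0 → 4-byte form F1 97 9B 90 at offsets 11–14.
U+10A2 → 3-byte form E1 82 A2 at offsets 15–17.
U+88A6 → 3-byte form E8 A2 A6 at offsets 18–20.
Offset 20 falls in char 6's range; it's byte 3 of E8 A2 A6 = 0xA6.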